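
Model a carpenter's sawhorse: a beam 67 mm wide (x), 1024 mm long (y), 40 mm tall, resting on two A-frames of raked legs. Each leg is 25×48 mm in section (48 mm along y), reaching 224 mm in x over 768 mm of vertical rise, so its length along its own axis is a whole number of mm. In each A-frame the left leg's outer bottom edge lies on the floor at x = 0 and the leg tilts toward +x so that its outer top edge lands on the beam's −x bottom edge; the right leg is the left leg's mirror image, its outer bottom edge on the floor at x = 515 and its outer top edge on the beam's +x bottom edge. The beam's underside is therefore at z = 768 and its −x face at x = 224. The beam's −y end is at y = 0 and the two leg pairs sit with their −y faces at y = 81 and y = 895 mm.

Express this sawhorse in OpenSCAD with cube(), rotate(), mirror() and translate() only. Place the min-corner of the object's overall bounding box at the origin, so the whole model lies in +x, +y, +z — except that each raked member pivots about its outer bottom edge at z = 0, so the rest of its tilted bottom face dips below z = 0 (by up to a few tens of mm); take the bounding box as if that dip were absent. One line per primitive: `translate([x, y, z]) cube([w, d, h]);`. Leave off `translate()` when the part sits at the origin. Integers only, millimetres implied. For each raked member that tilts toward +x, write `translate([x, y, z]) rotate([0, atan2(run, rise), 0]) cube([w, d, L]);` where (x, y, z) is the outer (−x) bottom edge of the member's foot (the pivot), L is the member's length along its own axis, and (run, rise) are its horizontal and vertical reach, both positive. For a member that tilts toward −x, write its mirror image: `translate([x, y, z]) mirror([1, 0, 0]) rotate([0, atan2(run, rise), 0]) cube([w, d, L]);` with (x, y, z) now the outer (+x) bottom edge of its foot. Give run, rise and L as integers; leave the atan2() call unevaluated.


// leg length = √(224² + 768²) = 800
// right-leg outer foot x = 2·224 + 67 = 515
// beam min-corner = (224, 0, 768)
translate([224, 0, 768]) cube([67, 1024, 40]);
translate([0, 81, 0]) rotate([0, atan2(224, 768), 0]) cube([25, 48, 800]);
translate([515, 81, 0]) mirror([1, 0, 0]) rotate([0, atan2(224, 768), 0]) cube([25, 48, 800]);
translate([0, 895, 0]) rotate([0, atan2(224, 768), 0]) cube([25, 48, 800]);
translate([515, 895, 0]) mirror([1, 0, 0]) rotate([0, atan2(224, 768), 0]) cube([25, 48, 800]);


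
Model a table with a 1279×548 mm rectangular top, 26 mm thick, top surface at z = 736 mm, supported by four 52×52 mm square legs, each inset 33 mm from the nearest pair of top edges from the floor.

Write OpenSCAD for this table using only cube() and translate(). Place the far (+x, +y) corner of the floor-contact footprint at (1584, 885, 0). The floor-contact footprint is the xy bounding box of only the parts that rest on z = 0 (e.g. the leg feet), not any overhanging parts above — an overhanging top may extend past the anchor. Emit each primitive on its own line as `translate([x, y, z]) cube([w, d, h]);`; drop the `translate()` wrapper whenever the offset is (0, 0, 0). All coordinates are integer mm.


translate([338, 370, 710]) cube([1279, 548, 26]);
translate([371, 403, 0]) cube([52, 52, 710]);
translate([1532, 403, 0]) cube([52, 52, 710]);
translate([371, 833, 0]) cube([52, 52, 710]);
translate([1532, 833, 0]) cube([52, 52, 710]);


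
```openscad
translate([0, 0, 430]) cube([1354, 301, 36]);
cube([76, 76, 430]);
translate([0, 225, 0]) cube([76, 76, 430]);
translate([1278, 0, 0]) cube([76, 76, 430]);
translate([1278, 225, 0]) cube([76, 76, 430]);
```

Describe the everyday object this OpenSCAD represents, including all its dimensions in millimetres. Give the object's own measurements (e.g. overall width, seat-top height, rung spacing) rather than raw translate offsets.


A bench: a 1354×301 mm seat slab, 36 mm thick, top at z = 466 mm, on four 76×76 mm square legs flush with the seat corners and standing on z = 0.


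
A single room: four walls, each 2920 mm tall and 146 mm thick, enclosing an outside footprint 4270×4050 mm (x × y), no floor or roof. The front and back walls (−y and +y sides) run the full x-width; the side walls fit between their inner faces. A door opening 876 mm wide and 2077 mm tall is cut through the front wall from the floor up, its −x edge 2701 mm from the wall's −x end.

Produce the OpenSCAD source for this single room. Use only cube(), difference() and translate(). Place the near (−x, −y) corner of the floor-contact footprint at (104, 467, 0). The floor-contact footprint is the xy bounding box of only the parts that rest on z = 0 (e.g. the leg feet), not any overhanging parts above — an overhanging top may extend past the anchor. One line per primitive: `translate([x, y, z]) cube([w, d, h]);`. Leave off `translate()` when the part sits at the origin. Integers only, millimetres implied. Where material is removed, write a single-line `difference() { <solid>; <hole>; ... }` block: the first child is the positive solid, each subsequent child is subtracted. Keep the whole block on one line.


difference() { translate([104, 467, 0]) cube([4270, 146, 2920]); translate([2805, 467, 0]) cube([876, 146, 2077]); }
translate([104, 4371, 0]) cube([4270, 146, 2920]);
translate([104, 613, 0]) cube([146, 3758, 2920]);
translate([4228, 613, 0]) cube([146, 3758, 2920]);


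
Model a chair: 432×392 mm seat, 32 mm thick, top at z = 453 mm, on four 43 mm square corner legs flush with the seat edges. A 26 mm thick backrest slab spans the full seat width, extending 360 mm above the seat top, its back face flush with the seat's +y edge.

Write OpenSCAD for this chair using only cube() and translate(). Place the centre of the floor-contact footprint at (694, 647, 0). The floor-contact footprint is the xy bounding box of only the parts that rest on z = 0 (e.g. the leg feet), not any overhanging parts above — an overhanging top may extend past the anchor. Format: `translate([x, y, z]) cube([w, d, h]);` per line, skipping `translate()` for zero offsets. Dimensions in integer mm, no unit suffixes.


translate([478, 451, 421]) cube([432, 392, 32]);
translate([478, 451, 0]) cube([43, 43, 421]);
translate([867, 451, 0]) cube([43, 43, 421]);
translate([478, 800, 0]) cube([43, 43, 421]);
translate([867, 800, 0]) cube([43, 43, 421]);
translate([478, 817, 453]) cube([432, 26, 360]);


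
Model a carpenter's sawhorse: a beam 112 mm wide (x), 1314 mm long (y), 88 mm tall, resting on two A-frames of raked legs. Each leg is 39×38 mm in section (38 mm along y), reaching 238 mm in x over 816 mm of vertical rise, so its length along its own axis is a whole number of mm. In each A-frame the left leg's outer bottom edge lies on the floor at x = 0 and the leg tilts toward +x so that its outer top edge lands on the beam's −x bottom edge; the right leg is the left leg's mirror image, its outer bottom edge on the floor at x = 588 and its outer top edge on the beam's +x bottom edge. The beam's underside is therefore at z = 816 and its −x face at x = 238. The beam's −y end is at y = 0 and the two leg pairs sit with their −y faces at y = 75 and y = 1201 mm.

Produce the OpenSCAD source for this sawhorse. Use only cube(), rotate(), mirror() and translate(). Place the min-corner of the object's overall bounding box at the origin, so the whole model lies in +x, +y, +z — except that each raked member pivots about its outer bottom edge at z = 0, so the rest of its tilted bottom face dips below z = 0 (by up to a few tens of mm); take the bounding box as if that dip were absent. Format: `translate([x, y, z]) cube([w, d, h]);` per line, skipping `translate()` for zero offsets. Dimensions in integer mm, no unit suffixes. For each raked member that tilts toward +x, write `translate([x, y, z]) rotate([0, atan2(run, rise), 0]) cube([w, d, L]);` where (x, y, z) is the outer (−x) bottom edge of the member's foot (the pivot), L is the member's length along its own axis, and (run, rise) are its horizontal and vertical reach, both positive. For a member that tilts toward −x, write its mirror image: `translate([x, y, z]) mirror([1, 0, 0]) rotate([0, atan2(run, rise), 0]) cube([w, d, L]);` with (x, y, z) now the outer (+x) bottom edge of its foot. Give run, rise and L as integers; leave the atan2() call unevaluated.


translate([238, 0, 816]) cube([112, 1314, 88]);
translate([0, 75, 0]) rotate([0, atan2(238, 816), 0]) cube([39, 38, 850]);
translate([588, 75, 0]) mirror([1, 0, 0]) rotate([0, atan2(238, 816), 0]) cube([39, 38, 850]);
translate([0, 1201, 0]) rotate([0, atan2(238, 816), 0]) cube([39, 38, 850]);
translate([588, 1201, 0]) mirror([1, 0, 0]) rotate([0, atan2(238, 816), 0]) cube([39, 38, 850]);


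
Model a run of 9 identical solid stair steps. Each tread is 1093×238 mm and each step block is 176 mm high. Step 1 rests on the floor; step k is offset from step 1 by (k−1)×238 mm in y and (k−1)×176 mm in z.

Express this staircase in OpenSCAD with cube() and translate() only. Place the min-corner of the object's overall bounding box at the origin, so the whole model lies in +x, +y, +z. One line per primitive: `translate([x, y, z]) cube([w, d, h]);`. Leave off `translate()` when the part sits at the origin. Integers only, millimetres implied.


cube([1093, 238, 176]);
translate([0, 238, 176]) cube([1093, 238, 176]);
translate([0, 476, 352]) cube([1093, 238, 176]);
translate([0, 714, 528]) cube([1093, 238, 176]);
translate([0, 952, 704]) cube([1093, 238, 176]);
translate([0, 1190, 880]) cube([1093, 238, 176]);
translate([0, 1428, 1056]) cube([1093, 238, 176]);
translate([0, 1666, 1232]) cube([1093, 238, 176]);
translate([0, 1904, 1408]) cube([1093, 238, 176]);


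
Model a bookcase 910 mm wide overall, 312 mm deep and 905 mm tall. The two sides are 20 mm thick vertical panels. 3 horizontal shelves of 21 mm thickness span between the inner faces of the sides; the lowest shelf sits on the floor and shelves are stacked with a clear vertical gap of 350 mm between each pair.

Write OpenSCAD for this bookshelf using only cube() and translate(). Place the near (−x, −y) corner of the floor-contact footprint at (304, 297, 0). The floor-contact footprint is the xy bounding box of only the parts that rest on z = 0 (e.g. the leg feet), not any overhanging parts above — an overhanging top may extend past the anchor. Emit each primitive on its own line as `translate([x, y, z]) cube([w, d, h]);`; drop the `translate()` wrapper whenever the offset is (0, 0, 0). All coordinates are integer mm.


translate([304, 297, 0]) cube([20, 312, 905]);
translate([1194, 297, 0]) cube([20, 312, 905]);
translate([324, 297, 0]) cube([870, 312, 21]);
translate([324, 297, 371]) cube([870, 312, 21]);
translate([324, 297, 742]) cube([870, 312, 21]);


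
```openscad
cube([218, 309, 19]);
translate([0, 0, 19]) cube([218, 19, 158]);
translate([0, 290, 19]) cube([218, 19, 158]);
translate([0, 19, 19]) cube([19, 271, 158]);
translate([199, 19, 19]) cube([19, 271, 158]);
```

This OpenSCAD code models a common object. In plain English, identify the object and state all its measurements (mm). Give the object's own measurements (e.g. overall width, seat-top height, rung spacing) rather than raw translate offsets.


An open-topped rectangular box: outside dimensions 218×309×177 mm, with a uniform wall and base thickness of 19 mm. The base is a full 218×309 slab on the floor; four walls sit on top of the base. The front and back walls (the −y and +y sides) span the full width; the two side walls fit between them.


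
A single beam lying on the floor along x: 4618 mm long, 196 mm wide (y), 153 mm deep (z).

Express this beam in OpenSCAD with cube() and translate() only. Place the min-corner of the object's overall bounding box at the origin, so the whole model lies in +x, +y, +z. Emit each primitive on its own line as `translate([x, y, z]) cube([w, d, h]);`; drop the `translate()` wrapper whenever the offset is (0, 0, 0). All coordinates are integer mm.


cube([4618, 196, 153]);


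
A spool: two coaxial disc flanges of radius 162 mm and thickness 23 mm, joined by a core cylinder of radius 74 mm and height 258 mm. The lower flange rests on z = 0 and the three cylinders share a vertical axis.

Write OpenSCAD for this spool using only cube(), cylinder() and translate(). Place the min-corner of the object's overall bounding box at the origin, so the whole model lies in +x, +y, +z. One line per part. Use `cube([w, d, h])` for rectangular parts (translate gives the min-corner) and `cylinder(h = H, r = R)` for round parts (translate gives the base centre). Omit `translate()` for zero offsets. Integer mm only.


translate([162, 162, 0]) cylinder(h = 23, r = 162);
translate([162, 162, 23]) cylinder(h = 258, r = 74);
translate([162, 162, 281]) cylinder(h = 23, r = 162);


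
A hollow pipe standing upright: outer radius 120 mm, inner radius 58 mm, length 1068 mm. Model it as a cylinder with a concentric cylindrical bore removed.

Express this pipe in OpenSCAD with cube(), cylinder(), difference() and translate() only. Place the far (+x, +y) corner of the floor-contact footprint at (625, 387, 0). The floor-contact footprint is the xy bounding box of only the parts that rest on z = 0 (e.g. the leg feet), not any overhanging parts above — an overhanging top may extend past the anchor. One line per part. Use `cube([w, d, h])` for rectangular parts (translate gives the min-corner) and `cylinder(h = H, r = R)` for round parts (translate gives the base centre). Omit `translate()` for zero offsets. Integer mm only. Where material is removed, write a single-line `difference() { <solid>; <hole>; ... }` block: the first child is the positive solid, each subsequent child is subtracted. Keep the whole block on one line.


difference() { translate([505, 267, 0]) cylinder(h = 1068, r = 120); translate([505, 267, 0]) cylinder(h = 1068, r = 58); }


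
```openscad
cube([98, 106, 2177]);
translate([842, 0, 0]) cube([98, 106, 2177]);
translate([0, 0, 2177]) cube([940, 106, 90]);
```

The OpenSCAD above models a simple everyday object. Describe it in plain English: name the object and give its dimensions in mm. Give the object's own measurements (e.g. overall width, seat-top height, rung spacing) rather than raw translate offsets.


A door frame. The clear opening is 744 mm wide and 2177 mm high. Two 98 mm wide jambs, 106 mm deep, stand either side of the opening from the floor to the top of the opening. A 90 mm thick head sits across the top of both jambs, spanning the full outside width of the frame.


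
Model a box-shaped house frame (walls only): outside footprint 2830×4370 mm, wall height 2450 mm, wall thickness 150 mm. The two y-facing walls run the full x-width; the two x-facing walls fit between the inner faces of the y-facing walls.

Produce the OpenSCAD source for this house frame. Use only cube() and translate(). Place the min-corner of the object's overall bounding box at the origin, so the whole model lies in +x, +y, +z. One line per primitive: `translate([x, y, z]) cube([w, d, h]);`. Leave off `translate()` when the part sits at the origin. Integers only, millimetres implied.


cube([2830, 150, 2450]);
translate([0, 4220, 0]) cube([2830, 150, 2450]);
translate([0, 150, 0]) cube([150, 4070, 2450]);
translate([2680, 150, 0]) cube([150, 4070, 2450]);


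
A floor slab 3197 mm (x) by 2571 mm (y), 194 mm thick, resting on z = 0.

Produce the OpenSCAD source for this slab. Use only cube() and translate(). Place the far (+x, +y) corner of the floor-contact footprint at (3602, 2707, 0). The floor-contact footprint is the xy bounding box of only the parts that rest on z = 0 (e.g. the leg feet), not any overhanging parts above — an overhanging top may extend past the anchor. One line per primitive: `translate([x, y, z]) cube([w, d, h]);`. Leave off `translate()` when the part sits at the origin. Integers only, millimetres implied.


translate([405, 136, 0]) cube([3197, 2571, 194]);


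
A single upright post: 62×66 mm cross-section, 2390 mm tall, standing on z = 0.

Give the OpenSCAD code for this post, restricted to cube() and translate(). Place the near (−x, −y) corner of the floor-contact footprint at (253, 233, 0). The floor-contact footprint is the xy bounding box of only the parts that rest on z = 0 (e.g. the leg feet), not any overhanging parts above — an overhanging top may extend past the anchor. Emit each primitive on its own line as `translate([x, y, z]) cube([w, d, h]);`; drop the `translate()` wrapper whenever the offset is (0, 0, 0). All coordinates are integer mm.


translate([253, 233, 0]) cube([62, 66, 2390]);


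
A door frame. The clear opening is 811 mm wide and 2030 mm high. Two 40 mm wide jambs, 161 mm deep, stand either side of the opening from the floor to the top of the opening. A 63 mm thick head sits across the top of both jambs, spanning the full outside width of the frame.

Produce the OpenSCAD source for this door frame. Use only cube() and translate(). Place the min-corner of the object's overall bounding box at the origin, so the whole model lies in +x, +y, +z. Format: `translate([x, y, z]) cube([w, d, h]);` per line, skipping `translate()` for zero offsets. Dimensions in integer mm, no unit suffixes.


cube([40, 161, 2030]);
translate([851, 0, 0]) cube([40, 161, 2030]);
translate([0, 0, 2030]) cube([891, 161, 63]);


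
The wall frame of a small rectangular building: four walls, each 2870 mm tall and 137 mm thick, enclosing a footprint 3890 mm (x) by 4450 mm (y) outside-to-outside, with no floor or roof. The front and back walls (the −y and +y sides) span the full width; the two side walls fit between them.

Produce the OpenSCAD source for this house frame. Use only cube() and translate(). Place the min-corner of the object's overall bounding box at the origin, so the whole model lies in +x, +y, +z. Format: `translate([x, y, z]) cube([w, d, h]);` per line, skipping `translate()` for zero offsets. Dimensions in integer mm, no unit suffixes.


cube([3890, 137, 2870]);
translate([0, 4313, 0]) cube([3890, 137, 2870]);
translate([0, 137, 0]) cube([137, 4176, 2870]);
translate([3753, 137, 0]) cube([137, 4176, 2870]);


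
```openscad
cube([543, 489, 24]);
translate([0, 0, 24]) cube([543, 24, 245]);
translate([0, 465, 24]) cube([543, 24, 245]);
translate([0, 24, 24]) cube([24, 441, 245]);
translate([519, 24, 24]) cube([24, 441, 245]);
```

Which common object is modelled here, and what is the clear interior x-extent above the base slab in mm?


An open box. The internal width is 495 mm.

A 543×489 base slab with four walls standing on it — an open box. The base is 543 mm wide and the walls are 24 mm thick, so the internal width is 543 − 2 × 24 = 495 mm.


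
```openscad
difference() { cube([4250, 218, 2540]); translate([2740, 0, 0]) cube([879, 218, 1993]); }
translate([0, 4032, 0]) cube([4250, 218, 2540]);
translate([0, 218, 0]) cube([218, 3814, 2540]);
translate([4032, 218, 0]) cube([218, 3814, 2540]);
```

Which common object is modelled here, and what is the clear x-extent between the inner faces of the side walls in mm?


A single room. The interior width is 3814 mm.

Four walls enclosing a rectangle with a door in the front wall — a room. Outside width 4250 minus two 218 mm walls gives 3814 mm.


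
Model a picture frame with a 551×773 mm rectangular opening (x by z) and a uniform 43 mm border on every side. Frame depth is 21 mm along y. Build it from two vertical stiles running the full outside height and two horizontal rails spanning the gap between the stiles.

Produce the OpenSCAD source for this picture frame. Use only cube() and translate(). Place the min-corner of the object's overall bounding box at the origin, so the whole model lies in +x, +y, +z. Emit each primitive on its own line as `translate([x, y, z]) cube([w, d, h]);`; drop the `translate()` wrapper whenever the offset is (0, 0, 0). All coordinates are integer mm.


cube([43, 21, 859]);
translate([594, 0, 0]) cube([43, 21, 859]);
translate([43, 0, 0]) cube([551, 21, 43]);
translate([43, 0, 816]) cube([551, 21, 43]);


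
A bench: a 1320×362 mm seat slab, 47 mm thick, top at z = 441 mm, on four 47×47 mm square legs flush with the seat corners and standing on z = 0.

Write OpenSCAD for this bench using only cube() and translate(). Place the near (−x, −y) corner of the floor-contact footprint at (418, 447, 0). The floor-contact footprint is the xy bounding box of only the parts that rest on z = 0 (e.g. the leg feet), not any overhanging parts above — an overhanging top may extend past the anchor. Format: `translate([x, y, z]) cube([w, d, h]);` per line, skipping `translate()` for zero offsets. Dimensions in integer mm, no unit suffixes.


// leg_h = 441 − 47 = 394
translate([418, 447, 394]) cube([1320, 362, 47]);
translate([418, 447, 0]) cube([47, 47, 394]);
translate([418, 762, 0]) cube([47, 47, 394]);
translate([1691, 447, 0]) cube([47, 47, 394]);
translate([1691, 762, 0]) cube([47, 47, 394]);


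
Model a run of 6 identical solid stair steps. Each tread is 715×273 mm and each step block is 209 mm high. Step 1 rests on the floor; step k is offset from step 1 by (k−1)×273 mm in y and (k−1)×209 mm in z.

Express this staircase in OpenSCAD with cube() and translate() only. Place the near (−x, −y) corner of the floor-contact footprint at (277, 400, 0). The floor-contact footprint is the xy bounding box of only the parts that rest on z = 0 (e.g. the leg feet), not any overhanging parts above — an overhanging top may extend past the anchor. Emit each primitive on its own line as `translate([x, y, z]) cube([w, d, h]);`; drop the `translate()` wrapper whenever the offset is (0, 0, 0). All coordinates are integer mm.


translate([277, 400, 0]) cube([715, 273, 209]);
translate([277, 673, 209]) cube([715, 273, 209]);
translate([277, 946, 418]) cube([715, 273, 209]);
translate([277, 1219, 627]) cube([715, 273, 209]);
translate([277, 1492, 836]) cube([715, 273, 209]);
translate([277, 1765, 1045]) cube([715, 273, 209]);


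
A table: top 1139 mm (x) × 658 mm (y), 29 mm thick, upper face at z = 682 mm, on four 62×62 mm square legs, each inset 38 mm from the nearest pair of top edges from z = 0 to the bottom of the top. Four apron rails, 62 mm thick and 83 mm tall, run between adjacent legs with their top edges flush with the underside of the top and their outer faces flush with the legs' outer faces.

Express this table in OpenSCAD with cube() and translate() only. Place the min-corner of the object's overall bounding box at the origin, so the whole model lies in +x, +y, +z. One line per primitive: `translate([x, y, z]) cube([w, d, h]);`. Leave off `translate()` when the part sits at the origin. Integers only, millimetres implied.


translate([0, 0, 653]) cube([1139, 658, 29]);
translate([38, 38, 0]) cube([62, 62, 653]);
translate([1039, 38, 0]) cube([62, 62, 653]);
translate([38, 558, 0]) cube([62, 62, 653]);
translate([1039, 558, 0]) cube([62, 62, 653]);
translate([100, 38, 570]) cube([939, 62, 83]);
translate([100, 558, 570]) cube([939, 62, 83]);
translate([38, 100, 570]) cube([62, 458, 83]);
translate([1039, 100, 570]) cube([62, 458, 83]);


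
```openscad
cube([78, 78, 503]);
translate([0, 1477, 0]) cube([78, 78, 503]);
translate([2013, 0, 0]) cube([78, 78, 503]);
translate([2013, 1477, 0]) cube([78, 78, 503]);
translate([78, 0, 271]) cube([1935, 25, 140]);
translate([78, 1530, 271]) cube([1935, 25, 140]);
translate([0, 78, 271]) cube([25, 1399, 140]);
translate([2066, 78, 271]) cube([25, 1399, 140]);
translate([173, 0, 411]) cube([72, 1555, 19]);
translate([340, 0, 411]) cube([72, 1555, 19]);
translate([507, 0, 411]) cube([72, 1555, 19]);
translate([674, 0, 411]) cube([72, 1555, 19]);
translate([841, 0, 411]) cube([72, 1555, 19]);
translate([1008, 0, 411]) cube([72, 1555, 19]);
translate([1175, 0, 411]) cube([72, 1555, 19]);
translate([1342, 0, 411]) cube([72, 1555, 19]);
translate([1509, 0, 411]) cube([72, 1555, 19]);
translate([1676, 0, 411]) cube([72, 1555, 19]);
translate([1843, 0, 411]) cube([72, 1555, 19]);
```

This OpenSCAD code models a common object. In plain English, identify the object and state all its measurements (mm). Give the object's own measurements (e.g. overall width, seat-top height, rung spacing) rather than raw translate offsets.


A bed frame 2091 mm long (x) by 1555 mm wide (y). Four 78×78 mm corner posts, 503 mm tall, at the corners of the footprint. Four rails of 25 mm thickness and 140 mm height run between adjacent posts with their undersides at z = 271 mm, their outer faces flush with the outside of the frame (the two x-running rails run between the posts' inner faces; the two y-running rails run between the posts' inner faces). 11 slats, each 72 mm wide (x) and 19 mm thick, lie across the top of the two x-running rails, running the full 1555 mm width of the frame in y; along x they sit between the end posts with a 95 mm gap after the −x posts and between neighbouring slats, leaving 98 mm before the +x posts.


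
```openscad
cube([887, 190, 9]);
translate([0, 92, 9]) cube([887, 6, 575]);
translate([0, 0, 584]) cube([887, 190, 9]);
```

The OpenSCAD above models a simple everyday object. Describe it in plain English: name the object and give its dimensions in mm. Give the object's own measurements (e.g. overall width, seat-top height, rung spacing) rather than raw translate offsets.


An I-beam lying along x, 887 mm long. Overall section height 593 mm. Two flanges 190 mm wide (y) and 9 mm thick, one on the floor and one at the top; a web 6 mm thick runs between them, centred on the flange width.


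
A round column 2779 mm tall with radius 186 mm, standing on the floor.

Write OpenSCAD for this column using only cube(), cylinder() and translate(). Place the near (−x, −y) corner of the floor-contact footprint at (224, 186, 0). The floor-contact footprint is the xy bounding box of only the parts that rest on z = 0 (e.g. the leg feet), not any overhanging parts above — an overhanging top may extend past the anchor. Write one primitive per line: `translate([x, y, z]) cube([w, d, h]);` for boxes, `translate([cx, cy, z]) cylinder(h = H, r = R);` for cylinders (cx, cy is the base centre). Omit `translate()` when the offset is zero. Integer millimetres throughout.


translate([410, 372, 0]) cylinder(h = 2779, r = 186);


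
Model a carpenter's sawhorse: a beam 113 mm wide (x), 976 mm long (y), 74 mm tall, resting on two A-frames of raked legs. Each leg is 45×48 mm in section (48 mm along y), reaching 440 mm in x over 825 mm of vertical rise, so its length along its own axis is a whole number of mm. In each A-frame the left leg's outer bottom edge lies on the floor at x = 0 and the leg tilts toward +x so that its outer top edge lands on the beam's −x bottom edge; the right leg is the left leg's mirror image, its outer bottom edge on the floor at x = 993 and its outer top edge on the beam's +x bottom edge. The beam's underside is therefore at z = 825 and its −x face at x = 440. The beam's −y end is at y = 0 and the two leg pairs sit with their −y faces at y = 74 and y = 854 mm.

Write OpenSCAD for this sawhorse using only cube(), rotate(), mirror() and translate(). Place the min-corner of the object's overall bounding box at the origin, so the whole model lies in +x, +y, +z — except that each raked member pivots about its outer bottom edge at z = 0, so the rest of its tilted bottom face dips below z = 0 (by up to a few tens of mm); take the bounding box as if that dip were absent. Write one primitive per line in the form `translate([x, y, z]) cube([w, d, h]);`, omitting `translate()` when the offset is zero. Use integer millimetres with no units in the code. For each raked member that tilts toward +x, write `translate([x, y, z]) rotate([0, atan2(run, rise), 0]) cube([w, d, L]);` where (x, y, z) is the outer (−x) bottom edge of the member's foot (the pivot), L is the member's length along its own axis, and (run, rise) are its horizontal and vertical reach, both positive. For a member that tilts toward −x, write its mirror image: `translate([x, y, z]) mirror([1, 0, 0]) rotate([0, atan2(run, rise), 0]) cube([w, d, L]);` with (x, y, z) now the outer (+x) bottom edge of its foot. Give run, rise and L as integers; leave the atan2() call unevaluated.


// leg length = √(440² + 825²) = 935
// right-leg outer foot x = 2·440 + 113 = 993
// beam min-corner = (440, 0, 825)
translate([440, 0, 825]) cube([113, 976, 74]);
translate([0, 74, 0]) rotate([0, atan2(440, 825), 0]) cube([45, 48, 935]);
translate([993, 74, 0]) mirror([1, 0, 0]) rotate([0, atan2(440, 825), 0]) cube([45, 48, 935]);
translate([0, 854, 0]) rotate([0, atan2(440, 825), 0]) cube([45, 48, 935]);
translate([993, 854, 0]) mirror([1, 0, 0]) rotate([0, atan2(440, 825), 0]) cube([45, 48, 935]);


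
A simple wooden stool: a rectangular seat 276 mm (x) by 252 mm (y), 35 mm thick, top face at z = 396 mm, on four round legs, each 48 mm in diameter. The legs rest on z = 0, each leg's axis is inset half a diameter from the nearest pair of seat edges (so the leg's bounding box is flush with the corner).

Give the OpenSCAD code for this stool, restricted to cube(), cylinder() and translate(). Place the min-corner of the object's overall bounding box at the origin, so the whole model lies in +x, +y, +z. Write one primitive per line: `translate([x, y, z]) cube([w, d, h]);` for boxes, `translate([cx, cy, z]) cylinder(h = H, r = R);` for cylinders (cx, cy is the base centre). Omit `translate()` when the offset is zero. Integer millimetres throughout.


translate([0, 0, 361]) cube([276, 252, 35]);
translate([24, 24, 0]) cylinder(h = 361, r = 24);
translate([252, 24, 0]) cylinder(h = 361, r = 24);
translate([24, 228, 0]) cylinder(h = 361, r = 24);
translate([252, 228, 0]) cylinder(h = 361, r = 24);


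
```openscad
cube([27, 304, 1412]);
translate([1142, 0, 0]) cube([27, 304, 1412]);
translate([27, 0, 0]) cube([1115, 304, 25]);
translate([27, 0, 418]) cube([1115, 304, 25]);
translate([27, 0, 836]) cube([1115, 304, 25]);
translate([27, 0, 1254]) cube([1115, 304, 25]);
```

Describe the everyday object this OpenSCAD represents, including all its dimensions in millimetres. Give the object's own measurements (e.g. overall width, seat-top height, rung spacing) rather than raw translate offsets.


An open bookshelf. Two side panels, each 27 mm thick, 304 mm deep and 1412 mm tall, stand 1169 mm apart (outside-to-outside). Between them sit 4 shelves, each 25 mm thick and 304 mm deep, spanning the full gap between the sides. The bottom shelf rests on the floor (its underside at z = 0) and the clear gap between one shelf's top and the next shelf's underside is 393 mm.


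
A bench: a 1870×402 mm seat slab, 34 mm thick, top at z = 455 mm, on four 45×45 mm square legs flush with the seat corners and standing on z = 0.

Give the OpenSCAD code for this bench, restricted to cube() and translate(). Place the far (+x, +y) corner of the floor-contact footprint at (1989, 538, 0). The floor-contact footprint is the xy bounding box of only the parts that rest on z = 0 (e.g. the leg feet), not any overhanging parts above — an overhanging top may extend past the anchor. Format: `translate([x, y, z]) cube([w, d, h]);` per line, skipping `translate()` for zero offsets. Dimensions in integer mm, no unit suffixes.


translate([119, 136, 421]) cube([1870, 402, 34]);
translate([119, 136, 0]) cube([45, 45, 421]);
translate([119, 493, 0]) cube([45, 45, 421]);
translate([1944, 136, 0]) cube([45, 45, 421]);
translate([1944, 493, 0]) cube([45, 45, 421]);


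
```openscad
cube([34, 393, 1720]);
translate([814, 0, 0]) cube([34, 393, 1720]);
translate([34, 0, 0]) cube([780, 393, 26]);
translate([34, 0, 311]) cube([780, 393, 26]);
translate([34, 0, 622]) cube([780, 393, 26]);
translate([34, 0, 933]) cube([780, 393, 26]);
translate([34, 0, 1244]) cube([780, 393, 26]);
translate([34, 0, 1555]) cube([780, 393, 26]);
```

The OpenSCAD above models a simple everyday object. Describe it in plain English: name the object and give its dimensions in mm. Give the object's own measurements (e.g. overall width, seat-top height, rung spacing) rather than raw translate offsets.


An open bookshelf. Two side panels, each 34 mm thick, 393 mm deep and 1720 mm tall, stand 848 mm apart (outside-to-outside). Between them sit 6 shelves, each 26 mm thick and 393 mm deep, spanning the full gap between the sides. The bottom shelf rests on the floor (its underside at z = 0) and the clear gap between one shelf's top and the next shelf's underside is 285 mm.


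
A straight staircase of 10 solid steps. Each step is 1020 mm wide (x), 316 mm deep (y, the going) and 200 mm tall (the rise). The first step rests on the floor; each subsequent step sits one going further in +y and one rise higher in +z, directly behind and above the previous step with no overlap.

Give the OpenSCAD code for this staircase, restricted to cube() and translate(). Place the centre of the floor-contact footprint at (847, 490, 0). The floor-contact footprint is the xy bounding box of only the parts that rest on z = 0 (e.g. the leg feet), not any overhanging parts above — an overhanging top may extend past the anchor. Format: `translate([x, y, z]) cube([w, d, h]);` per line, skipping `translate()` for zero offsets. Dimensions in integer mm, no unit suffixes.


translate([337, 332, 0]) cube([1020, 316, 200]);
translate([337, 648, 200]) cube([1020, 316, 200]);
translate([337, 964, 400]) cube([1020, 316, 200]);
translate([337, 1280, 600]) cube([1020, 316, 200]);
translate([337, 1596, 800]) cube([1020, 316, 200]);
translate([337, 1912, 1000]) cube([1020, 316, 200]);
translate([337, 2228, 1200]) cube([1020, 316, 200]);
translate([337, 2544, 1400]) cube([1020, 316, 200]);
translate([337, 2860, 1600]) cube([1020, 316, 200]);
translate([337, 3176, 1800]) cube([1020, 316, 200]);


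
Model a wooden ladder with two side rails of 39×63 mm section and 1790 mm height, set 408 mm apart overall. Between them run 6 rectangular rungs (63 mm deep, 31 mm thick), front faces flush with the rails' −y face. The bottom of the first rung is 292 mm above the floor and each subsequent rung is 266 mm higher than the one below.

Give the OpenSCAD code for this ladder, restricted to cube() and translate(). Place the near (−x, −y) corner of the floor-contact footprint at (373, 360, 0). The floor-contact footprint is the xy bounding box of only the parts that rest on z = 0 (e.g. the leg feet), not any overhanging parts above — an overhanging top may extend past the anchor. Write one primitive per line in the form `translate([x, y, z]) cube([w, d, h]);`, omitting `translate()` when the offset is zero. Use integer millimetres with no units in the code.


translate([373, 360, 0]) cube([39, 63, 1790]);
translate([742, 360, 0]) cube([39, 63, 1790]);
translate([412, 360, 292]) cube([330, 63, 31]);
translate([412, 360, 558]) cube([330, 63, 31]);
translate([412, 360, 824]) cube([330, 63, 31]);
translate([412, 360, 1090]) cube([330, 63, 31]);
translate([412, 360, 1356]) cube([330, 63, 31]);
translate([412, 360, 1622]) cube([330, 63, 31]);


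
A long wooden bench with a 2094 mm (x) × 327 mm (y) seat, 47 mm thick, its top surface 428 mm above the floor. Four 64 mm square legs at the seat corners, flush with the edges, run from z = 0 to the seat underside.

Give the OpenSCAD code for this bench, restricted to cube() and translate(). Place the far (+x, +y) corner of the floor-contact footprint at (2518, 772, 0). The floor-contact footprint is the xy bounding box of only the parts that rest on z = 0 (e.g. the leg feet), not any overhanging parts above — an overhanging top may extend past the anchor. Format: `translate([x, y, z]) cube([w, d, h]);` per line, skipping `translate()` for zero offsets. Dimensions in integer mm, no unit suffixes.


translate([424, 445, 381]) cube([2094, 327, 47]);
translate([424, 445, 0]) cube([64, 64, 381]);
translate([424, 708, 0]) cube([64, 64, 381]);
translate([2454, 445, 0]) cube([64, 64, 381]);
translate([2454, 708, 0]) cube([64, 64, 381]);


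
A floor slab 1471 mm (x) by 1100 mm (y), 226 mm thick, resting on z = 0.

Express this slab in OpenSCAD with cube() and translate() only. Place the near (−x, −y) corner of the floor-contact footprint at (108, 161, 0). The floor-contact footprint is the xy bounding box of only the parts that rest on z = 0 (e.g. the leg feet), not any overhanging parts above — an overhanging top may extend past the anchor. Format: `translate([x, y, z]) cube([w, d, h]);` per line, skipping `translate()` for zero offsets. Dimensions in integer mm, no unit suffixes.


translate([108, 161, 0]) cube([1471, 1100, 226]);


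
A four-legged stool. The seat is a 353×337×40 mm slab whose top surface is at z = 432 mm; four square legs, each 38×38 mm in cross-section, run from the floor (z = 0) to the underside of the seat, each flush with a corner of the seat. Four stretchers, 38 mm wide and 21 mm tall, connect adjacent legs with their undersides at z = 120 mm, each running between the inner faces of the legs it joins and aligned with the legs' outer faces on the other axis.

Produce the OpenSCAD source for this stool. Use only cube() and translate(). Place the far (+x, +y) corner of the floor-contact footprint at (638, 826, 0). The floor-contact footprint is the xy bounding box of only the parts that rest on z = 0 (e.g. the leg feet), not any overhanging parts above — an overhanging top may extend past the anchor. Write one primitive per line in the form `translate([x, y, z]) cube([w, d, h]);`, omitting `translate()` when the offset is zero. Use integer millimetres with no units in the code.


translate([285, 489, 392]) cube([353, 337, 40]);
translate([285, 489, 0]) cube([38, 38, 392]);
translate([600, 489, 0]) cube([38, 38, 392]);
translate([285, 788, 0]) cube([38, 38, 392]);
translate([600, 788, 0]) cube([38, 38, 392]);
translate([323, 489, 120]) cube([277, 38, 21]);
translate([323, 788, 120]) cube([277, 38, 21]);
translate([285, 527, 120]) cube([38, 261, 21]);
translate([600, 527, 120]) cube([38, 261, 21]);


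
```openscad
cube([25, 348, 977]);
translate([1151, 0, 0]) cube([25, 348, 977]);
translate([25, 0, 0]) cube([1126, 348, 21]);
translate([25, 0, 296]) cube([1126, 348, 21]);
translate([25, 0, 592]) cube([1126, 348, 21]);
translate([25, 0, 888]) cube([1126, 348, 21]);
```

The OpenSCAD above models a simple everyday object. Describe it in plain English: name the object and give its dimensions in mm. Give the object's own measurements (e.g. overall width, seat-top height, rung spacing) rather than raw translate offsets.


An open bookshelf. Two side panels, each 25 mm thick, 348 mm deep and 977 mm tall, stand 1176 mm apart (outside-to-outside). Between them sit 4 shelves, each 21 mm thick and 348 mm deep, spanning the full gap between the sides. The bottom shelf rests on the floor (its underside at z = 0) and the clear gap between one shelf's top and the next shelf's underside is 275 mm.


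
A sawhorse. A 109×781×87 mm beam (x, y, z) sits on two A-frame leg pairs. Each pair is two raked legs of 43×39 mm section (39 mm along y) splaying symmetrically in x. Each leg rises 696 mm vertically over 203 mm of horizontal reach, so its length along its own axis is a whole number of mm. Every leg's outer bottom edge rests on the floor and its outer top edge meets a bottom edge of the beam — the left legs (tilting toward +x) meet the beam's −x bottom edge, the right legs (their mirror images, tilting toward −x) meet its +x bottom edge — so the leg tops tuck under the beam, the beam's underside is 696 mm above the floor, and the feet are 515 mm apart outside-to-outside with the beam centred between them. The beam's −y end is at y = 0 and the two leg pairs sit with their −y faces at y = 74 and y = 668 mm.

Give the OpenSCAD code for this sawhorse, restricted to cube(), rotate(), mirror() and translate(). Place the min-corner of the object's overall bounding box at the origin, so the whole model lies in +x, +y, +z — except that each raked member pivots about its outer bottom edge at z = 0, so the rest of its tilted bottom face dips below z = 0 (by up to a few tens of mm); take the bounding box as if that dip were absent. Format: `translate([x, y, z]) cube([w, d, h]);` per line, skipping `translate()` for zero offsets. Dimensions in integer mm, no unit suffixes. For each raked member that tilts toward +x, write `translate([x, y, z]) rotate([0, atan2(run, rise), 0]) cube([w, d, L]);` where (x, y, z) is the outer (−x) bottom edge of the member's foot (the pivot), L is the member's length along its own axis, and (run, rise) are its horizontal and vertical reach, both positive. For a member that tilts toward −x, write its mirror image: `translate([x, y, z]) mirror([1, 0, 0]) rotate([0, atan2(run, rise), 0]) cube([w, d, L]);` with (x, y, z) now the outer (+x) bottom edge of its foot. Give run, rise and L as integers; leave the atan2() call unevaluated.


// leg length = √(203² + 696²) = 725
// right-leg outer foot x = 2·203 + 109 = 515
// beam min-corner = (203, 0, 696)
translate([203, 0, 696]) cube([109, 781, 87]);
translate([0, 74, 0]) rotate([0, atan2(203, 696), 0]) cube([43, 39, 725]);
translate([515, 74, 0]) mirror([1, 0, 0]) rotate([0, atan2(203, 696), 0]) cube([43, 39, 725]);
translate([0, 668, 0]) rotate([0, atan2(203, 696), 0]) cube([43, 39, 725]);
translate([515, 668, 0]) mirror([1, 0, 0]) rotate([0, atan2(203, 696), 0]) cube([43, 39, 725]);
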